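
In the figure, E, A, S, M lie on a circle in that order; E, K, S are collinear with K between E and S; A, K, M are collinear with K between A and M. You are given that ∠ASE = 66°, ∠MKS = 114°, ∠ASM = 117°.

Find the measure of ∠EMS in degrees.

∠EMS = 81°

1. ∠AME = 66°  [same arc EA]
2. ∠EKM = 66°  [linear pair at K on ES]
3. ∠AEM = 63°  [cyclic EASM, opposite ∠E+∠S]
4. ∠EAM = 51°  [△EAM]
5. ∠MES = 48°  [△EKM]
6. ∠ESM = 51°  [same arc EM]
7. ∠EMS = 81°  [△ESM]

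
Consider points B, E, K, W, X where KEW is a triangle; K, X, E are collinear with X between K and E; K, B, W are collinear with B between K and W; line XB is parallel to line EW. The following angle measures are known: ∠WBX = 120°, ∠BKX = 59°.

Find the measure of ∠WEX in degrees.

∠WEX = 61°

1. ∠KBX = 60°  [linear pair at B on KW]
2. ∠BXK = 61°  [△KXB]
3. ∠BXE = 119°  [linear pair at X on KE]
4. ∠WEX = 61°  [XB∥EW, co-interior at E–X]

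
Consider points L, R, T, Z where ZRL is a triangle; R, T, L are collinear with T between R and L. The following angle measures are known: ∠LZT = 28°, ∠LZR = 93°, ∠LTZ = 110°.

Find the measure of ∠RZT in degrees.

1. ∠TLZ = 42°  [△ZTL]
2. ∠RTZ = 70°  [linear pair at T on RL]
3. ∠RLZ = 42°  [T on ray LR]
4. ∠LRZ = 45°  [△ZRL]
5. ∠TRZ = 45°  [T on ray RL]
6. ∠RZT = 65°  [△ZRT]

∠RZT = 65°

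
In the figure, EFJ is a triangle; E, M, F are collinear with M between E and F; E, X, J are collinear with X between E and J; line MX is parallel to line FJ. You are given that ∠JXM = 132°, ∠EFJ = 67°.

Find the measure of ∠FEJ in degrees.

∠FEJ = 65°

1. ∠EXM = 48°  [linear pair at X on EJ]
2. ∠EMX = 67°  [MX∥FJ, corresponding at M]
3. ∠MEX = 65°  [△EMX]
4. ∠FEJ = 65°  [M on EF, X on EJ]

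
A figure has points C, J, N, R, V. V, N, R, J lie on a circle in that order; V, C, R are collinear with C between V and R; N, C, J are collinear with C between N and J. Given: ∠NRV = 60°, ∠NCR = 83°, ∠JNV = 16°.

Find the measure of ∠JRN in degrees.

1. ∠NJV = 60°  [same arc VN]
2. ∠JVN = 104°  [△VNJ]
3. ∠JRN = 76°  [cyclic VNRJ, opposite ∠V+∠R]

∠JRN = 76°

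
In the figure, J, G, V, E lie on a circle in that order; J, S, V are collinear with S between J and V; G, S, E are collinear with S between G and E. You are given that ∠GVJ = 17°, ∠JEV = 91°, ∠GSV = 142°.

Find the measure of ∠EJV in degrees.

1. ∠GEJ = 17°  [same arc JG]
2. ∠ESJ = 142°  [vertical angles at S]
3. ∠EJV = 21°  [△JSE]

∠EJV = 21°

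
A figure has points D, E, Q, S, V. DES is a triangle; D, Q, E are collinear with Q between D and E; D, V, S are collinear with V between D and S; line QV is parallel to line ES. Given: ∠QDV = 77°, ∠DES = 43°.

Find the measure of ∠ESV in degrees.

1. ∠EDS = 77°  [Q on DE, V on DS]
2. ∠DSE = 60°  [△DES]
3. ∠ESV = 60°  [V on ray SD]

∠ESV = 60°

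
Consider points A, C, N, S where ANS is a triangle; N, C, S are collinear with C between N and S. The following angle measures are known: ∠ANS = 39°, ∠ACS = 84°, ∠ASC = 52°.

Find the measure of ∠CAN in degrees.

1. ∠ANC = 39°  [C on ray NS]
2. ∠ACN = 96°  [linear pair at C on NS]
3. ∠CAN = 45°  [△ANC]

∠CAN = 45°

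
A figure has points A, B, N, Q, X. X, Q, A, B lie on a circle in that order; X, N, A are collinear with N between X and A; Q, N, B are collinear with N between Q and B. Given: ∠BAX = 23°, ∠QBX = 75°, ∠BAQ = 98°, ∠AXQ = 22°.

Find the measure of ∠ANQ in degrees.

∠ANQ = 45°

1. ∠BQX = 23°  [same arc XB]
2. ∠QNX = 135°  [△XNQ]
3. ∠ANQ = 45°  [linear pair at N on XA]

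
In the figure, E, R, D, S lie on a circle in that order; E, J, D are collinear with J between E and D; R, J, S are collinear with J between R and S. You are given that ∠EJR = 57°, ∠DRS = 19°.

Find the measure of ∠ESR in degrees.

1. ∠DJS = 57°  [vertical angles at J]
2. ∠DES = 19°  [same arc DS]
3. ∠EJS = 123°  [linear pair at J on ED]
4. ∠ESR = 38°  [△EJS]

∠ESR = 38°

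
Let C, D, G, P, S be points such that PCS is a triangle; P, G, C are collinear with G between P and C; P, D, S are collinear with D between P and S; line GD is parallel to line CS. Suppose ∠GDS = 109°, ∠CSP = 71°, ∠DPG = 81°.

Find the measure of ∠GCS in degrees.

∠GCS = 28°

1. ∠GDP = 71°  [linear pair at D on PS]
2. ∠DGP = 28°  [△PGD]
3. ∠CGD = 152°  [linear pair at G on PC]
4. ∠GCS = 28°  [GD∥CS, co-interior at C–G]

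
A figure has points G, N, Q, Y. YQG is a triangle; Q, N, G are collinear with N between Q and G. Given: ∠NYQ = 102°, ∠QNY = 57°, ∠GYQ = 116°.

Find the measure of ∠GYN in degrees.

1. ∠NQY = 21°  [△YQN]
2. ∠GNY = 123°  [linear pair at N on QG]
3. ∠GQY = 21°  [N on ray QG]
4. ∠QGY = 43°  [△YQG]
5. ∠NGY = 43°  [N on ray GQ]
6. ∠GYN = 14°  [△YNG]

∠GYN = 14°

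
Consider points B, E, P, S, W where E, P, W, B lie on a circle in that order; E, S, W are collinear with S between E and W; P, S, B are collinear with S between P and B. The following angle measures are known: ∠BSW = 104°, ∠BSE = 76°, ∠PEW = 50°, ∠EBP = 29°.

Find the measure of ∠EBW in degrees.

∠EBW = 79°

1. ∠BEW = 75°  [△ESB]
2. ∠PBW = 50°  [same arc PW]
3. ∠BWE = 26°  [△WSB]
4. ∠EBW = 79°  [△EWB]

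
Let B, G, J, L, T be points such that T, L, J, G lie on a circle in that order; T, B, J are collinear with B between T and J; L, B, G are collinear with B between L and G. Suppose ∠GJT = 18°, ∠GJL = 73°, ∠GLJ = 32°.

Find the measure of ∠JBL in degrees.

1. ∠GLT = 18°  [same arc TG]
2. ∠GTL = 107°  [cyclic TLJG, opposite ∠T+∠J]
3. ∠GTJ = 32°  [same arc JG]
4. ∠LGT = 55°  [△TLG]
5. ∠GBT = 93°  [△TBG]
6. ∠JBL = 93°  [vertical angles at B]

∠JBL = 93°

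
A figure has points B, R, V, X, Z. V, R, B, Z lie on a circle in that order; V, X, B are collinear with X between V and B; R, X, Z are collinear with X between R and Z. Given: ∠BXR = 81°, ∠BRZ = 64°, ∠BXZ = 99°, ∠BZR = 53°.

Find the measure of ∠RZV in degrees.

1. ∠VXZ = 81°  [vertical angles at X]
2. ∠BVZ = 64°  [same arc BZ]
3. ∠RZV = 35°  [△VXZ]

∠RZV = 35°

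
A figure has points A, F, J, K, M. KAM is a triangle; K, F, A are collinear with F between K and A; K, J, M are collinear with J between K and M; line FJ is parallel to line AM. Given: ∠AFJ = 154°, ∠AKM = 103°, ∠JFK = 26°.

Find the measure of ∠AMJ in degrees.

1. ∠FKJ = 103°  [F on KA, J on KM]
2. ∠FJK = 51°  [△KFJ]
3. ∠FJM = 129°  [linear pair at J on KM]
4. ∠AMJ = 51°  [FJ∥AM, co-interior at M–J]

∠AMJ = 51°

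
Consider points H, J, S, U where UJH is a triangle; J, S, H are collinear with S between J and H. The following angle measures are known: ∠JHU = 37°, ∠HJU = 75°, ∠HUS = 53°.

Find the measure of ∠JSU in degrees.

∠JSU = 90°

1. ∠SHU = 37°  [S on ray HJ]
2. ∠HSU = 90°  [△USH]
3. ∠JSU = 90°  [linear pair at S on JH]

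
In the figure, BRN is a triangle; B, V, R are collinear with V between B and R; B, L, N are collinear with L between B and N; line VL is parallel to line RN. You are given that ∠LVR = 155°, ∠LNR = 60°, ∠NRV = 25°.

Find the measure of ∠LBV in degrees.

1. ∠BNR = 60°  [L on ray NB]
2. ∠BRN = 25°  [V on ray RB]
3. ∠NBR = 95°  [△BRN]
4. ∠LBV = 95°  [V on BR, L on BN]

∠LBV = 95°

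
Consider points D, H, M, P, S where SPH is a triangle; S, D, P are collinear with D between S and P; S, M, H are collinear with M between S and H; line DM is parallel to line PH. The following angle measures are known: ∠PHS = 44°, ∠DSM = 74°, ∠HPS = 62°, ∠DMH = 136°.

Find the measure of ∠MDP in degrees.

1. ∠DMS = 44°  [DM∥PH, corresponding at M]
2. ∠MDS = 62°  [△SDM]
3. ∠MDP = 118°  [linear pair at D on SP]

∠MDP = 118°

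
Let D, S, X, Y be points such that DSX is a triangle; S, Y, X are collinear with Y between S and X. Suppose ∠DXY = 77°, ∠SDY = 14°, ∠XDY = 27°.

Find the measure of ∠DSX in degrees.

∠DSX = 62°

1. ∠DYX = 76°  [△DYX]
2. ∠DYS = 104°  [linear pair at Y on SX]
3. ∠DSY = 62°  [△DSY]
4. ∠DSX = 62°  [Y on ray SX]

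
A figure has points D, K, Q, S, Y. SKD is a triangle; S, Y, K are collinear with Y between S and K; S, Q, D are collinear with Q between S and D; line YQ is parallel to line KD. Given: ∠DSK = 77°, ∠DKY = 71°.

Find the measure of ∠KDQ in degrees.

1. ∠DKS = 71°  [Y on ray KS]
2. ∠KDS = 32°  [△SKD]
3. ∠KDQ = 32°  [Q on ray DS]

∠KDQ = 32°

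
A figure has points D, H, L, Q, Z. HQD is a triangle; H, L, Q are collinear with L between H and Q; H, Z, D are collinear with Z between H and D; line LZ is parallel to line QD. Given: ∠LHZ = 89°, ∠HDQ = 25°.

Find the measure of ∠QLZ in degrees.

∠QLZ = 114°

1. ∠DHQ = 89°  [L on HQ, Z on HD]
2. ∠DQH = 66°  [△HQD]
3. ∠HLZ = 66°  [LZ∥QD, corresponding at L]
4. ∠QLZ = 114°  [linear pair at L on HQ]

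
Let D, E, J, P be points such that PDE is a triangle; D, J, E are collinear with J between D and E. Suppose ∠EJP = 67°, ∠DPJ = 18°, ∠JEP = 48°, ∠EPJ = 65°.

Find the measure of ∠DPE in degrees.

1. ∠DJP = 113°  [linear pair at J on DE]
2. ∠JDP = 49°  [△PDJ]
3. ∠DEP = 48°  [J on ray ED]
4. ∠EDP = 49°  [J on ray DE]
5. ∠DPE = 83°  [△PDE]

∠DPE = 83°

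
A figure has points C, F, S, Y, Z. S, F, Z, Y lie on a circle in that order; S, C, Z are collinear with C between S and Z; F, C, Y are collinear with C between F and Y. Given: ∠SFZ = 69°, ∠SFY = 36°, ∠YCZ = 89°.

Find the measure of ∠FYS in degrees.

∠FYS = 56°

1. ∠SYZ = 111°  [cyclic SFZY, opposite ∠F+∠Y]
2. ∠SZY = 36°  [same arc SY]
3. ∠SCY = 91°  [linear pair at C on SZ]
4. ∠YSZ = 33°  [△SZY]
5. ∠FYS = 56°  [△SCY]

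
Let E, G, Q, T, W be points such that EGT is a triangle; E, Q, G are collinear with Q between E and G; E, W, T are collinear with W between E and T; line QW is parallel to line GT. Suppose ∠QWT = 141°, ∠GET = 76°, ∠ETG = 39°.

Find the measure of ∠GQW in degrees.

∠GQW = 115°

1. ∠EWQ = 39°  [linear pair at W on ET]
2. ∠QEW = 76°  [Q on EG, W on ET]
3. ∠EQW = 65°  [△EQW]
4. ∠GQW = 115°  [linear pair at Q on EG]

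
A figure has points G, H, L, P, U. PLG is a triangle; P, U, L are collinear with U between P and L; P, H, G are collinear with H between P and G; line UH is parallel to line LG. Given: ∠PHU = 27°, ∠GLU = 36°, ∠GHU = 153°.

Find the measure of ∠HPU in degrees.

∠HPU = 117°

1. ∠LGP = 27°  [UH∥LG, corresponding at H]
2. ∠GLP = 36°  [U on ray LP]
3. ∠GPL = 117°  [△PLG]
4. ∠HPU = 117°  [U on PL, H on PG]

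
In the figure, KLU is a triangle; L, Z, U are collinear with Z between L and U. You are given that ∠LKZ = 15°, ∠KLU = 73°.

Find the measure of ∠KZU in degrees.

∠KZU = 88°

1. ∠KLZ = 73°  [Z on ray LU]
2. ∠KZL = 92°  [△KLZ]
3. ∠KZU = 88°  [linear pair at Z on LU]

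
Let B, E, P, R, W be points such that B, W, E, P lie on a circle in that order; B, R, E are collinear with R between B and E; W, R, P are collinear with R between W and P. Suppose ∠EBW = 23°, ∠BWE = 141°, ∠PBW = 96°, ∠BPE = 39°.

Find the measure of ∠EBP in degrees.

∠EBP = 73°

1. ∠EPW = 23°  [same arc WE]
2. ∠PEW = 84°  [cyclic BWEP, opposite ∠B+∠E]
3. ∠EWP = 73°  [△WEP]
4. ∠EBP = 73°  [same arc EP]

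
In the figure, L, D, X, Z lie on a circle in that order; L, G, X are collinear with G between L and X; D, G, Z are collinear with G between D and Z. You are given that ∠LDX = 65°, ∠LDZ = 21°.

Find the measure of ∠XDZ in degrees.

1. ∠LZX = 115°  [cyclic LDXZ, opposite ∠D+∠Z]
2. ∠LXZ = 21°  [same arc LZ]
3. ∠XLZ = 44°  [△LXZ]
4. ∠XDZ = 44°  [same arc XZ]

∠XDZ = 44°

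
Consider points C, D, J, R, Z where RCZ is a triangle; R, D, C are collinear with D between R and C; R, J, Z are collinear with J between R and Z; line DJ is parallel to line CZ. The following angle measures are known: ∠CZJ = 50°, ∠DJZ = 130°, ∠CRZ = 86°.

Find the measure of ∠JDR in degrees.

1. ∠DJR = 50°  [linear pair at J on RZ]
2. ∠DRJ = 86°  [D on RC, J on RZ]
3. ∠JDR = 44°  [△RDJ]

∠JDR = 44°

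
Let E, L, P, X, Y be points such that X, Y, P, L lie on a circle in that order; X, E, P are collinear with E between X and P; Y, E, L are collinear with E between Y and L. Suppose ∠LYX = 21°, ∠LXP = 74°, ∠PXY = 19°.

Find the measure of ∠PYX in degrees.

∠PYX = 95°

1. ∠LPX = 21°  [same arc XL]
2. ∠PLX = 85°  [△XPL]
3. ∠PYX = 95°  [cyclic XYPL, opposite ∠Y+∠L]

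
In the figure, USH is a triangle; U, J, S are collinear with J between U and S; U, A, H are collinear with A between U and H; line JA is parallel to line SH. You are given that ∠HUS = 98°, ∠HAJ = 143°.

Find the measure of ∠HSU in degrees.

∠HSU = 45°

1. ∠AUJ = 98°  [J on US, A on UH]
2. ∠JAU = 37°  [linear pair at A on UH]
3. ∠AJU = 45°  [△UJA]
4. ∠HSU = 45°  [JA∥SH, corresponding at J]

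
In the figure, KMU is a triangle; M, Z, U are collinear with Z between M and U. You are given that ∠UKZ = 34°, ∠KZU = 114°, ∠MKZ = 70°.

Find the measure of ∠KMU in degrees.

∠KMU = 44°

1. ∠KZM = 66°  [linear pair at Z on MU]
2. ∠KMZ = 44°  [△KMZ]
3. ∠KMU = 44°  [Z on ray MU]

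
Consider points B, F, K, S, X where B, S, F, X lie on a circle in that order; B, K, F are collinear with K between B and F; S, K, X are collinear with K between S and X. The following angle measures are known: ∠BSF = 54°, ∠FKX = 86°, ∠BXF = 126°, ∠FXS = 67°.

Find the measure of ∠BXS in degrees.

1. ∠BKX = 94°  [linear pair at K on BF]
2. ∠BFX = 27°  [△FKX]
3. ∠FBX = 27°  [△BFX]
4. ∠BXS = 59°  [△BKX]

∠BXS = 59°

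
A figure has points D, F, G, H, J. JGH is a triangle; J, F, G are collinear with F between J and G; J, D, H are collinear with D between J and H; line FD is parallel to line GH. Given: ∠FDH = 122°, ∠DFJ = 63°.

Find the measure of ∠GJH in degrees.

∠GJH = 59°

1. ∠FDJ = 58°  [linear pair at D on JH]
2. ∠DJF = 59°  [△JFD]
3. ∠GJH = 59°  [F on JG, D on JH]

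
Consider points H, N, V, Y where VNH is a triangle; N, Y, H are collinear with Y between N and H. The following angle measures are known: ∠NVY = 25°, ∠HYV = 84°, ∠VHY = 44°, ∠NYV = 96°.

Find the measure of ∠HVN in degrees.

∠HVN = 77°

1. ∠VNY = 59°  [△VNY]
2. ∠NHV = 44°  [Y on ray HN]
3. ∠HNV = 59°  [Y on ray NH]
4. ∠HVN = 77°  [△VNH]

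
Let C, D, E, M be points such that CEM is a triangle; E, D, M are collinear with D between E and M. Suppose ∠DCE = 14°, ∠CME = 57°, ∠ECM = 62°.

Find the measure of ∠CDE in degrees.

1. ∠CEM = 61°  [△CEM]
2. ∠CED = 61°  [D on ray EM]
3. ∠CDE = 105°  [△CED]

∠CDE = 105°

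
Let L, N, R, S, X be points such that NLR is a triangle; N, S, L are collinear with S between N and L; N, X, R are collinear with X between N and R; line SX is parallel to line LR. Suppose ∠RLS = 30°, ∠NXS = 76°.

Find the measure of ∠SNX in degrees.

1. ∠NLR = 30°  [S on ray LN]
2. ∠LRN = 76°  [SX∥LR, corresponding at X]
3. ∠LNR = 74°  [△NLR]
4. ∠SNX = 74°  [S on NL, X on NR]

∠SNX = 74°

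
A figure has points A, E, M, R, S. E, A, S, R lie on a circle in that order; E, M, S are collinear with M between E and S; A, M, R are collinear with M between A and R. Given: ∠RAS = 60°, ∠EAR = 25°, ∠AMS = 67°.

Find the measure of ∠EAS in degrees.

∠EAS = 85°

1. ∠RES = 60°  [same arc SR]
2. ∠ESR = 25°  [same arc ER]
3. ∠ERS = 95°  [△ESR]
4. ∠EAS = 85°  [cyclic EASR, opposite ∠A+∠R]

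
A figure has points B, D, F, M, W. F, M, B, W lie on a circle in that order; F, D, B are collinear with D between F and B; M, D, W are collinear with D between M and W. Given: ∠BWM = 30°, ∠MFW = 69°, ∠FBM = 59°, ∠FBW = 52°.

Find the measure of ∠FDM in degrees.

1. ∠BFM = 30°  [same arc MB]
2. ∠FMW = 52°  [same arc FW]
3. ∠FDM = 98°  [△FDM]

∠FDM = 98°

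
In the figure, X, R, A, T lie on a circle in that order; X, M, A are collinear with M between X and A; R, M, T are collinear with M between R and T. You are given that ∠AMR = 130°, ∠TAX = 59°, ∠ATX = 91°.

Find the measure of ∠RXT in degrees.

∠RXT = 101°

1. ∠TMX = 130°  [vertical angles at M]
2. ∠TRX = 59°  [same arc XT]
3. ∠AXT = 30°  [△XAT]
4. ∠RTX = 20°  [△XMT]
5. ∠RXT = 101°  [△XRT]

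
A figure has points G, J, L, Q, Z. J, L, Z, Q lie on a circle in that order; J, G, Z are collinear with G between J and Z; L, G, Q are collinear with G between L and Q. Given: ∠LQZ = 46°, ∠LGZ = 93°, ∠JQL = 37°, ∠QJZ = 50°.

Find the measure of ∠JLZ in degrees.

∠JLZ = 97°

1. ∠LJZ = 46°  [same arc LZ]
2. ∠JZL = 37°  [same arc JL]
3. ∠JLZ = 97°  [△JLZ]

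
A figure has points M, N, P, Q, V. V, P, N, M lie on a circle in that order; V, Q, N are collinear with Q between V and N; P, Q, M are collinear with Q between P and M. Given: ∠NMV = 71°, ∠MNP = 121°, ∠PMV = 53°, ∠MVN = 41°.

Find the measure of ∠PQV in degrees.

1. ∠NPV = 109°  [cyclic VPNM, opposite ∠P+∠M]
2. ∠MVP = 59°  [cyclic VPNM, opposite ∠V+∠N]
3. ∠PNV = 53°  [same arc VP]
4. ∠MPV = 68°  [△VPM]
5. ∠NVP = 18°  [△VPN]
6. ∠PQV = 94°  [△VQP]

∠PQV = 94°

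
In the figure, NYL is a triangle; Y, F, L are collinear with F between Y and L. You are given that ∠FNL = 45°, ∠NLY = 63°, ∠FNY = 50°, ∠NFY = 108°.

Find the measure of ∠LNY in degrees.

∠LNY = 95°

1. ∠FYN = 22°  [△NYF]
2. ∠LYN = 22°  [F on ray YL]
3. ∠LNY = 95°  [△NYL]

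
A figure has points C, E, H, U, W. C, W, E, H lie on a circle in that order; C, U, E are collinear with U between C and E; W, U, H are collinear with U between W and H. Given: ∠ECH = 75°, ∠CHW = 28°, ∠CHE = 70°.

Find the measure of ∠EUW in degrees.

∠EUW = 77°

1. ∠EWH = 75°  [same arc EH]
2. ∠CEW = 28°  [same arc CW]
3. ∠EUW = 77°  [△WUE]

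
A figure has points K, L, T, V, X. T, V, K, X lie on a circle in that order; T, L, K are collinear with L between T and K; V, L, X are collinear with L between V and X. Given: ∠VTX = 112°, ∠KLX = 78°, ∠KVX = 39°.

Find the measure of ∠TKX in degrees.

1. ∠VKX = 68°  [cyclic TVKX, opposite ∠T+∠K]
2. ∠KXV = 73°  [△VKX]
3. ∠TKX = 29°  [△KLX]

∠TKX = 29°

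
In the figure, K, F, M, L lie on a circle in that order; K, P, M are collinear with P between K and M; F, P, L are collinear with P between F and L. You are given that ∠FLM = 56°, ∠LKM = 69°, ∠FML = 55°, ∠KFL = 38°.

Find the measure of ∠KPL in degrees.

1. ∠FKL = 125°  [cyclic KFML, opposite ∠K+∠M]
2. ∠FLK = 17°  [△KFL]
3. ∠KPL = 94°  [△KPL]

∠KPL = 94°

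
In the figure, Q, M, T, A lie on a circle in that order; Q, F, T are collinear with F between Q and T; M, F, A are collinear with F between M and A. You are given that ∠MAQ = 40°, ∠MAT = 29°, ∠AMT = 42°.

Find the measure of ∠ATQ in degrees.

1. ∠MTQ = 40°  [same arc QM]
2. ∠MQT = 29°  [same arc MT]
3. ∠AQT = 42°  [same arc TA]
4. ∠QMT = 111°  [△QMT]
5. ∠QAT = 69°  [cyclic QMTA, opposite ∠M+∠A]
6. ∠ATQ = 69°  [△QTA]

∠ATQ = 69°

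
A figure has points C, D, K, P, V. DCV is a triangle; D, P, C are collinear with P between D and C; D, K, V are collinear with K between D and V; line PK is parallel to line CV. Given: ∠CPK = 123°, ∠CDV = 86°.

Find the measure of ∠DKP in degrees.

1. ∠DPK = 57°  [linear pair at P on DC]
2. ∠KDP = 86°  [P on DC, K on DV]
3. ∠DKP = 37°  [△DPK]

∠DKP = 37°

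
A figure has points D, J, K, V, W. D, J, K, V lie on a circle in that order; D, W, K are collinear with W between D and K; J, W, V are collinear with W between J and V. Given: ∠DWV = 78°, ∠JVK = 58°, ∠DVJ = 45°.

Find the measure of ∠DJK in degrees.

1. ∠JDK = 58°  [same arc JK]
2. ∠DKJ = 45°  [same arc DJ]
3. ∠DJK = 77°  [△DJK]

∠DJK = 77°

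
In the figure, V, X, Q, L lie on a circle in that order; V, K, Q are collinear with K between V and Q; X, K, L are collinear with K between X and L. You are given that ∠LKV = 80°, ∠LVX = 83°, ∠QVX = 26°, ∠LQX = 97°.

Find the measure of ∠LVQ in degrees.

∠LVQ = 57°

1. ∠QLX = 26°  [same arc XQ]
2. ∠LXQ = 57°  [△XQL]
3. ∠LVQ = 57°  [same arc QL]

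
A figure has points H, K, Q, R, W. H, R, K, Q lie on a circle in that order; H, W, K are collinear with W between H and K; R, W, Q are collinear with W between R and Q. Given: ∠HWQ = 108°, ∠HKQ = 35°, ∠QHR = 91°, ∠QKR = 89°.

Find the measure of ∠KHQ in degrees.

∠KHQ = 18°

1. ∠HRQ = 35°  [same arc HQ]
2. ∠HQR = 54°  [△HRQ]
3. ∠KHQ = 18°  [△HWQ]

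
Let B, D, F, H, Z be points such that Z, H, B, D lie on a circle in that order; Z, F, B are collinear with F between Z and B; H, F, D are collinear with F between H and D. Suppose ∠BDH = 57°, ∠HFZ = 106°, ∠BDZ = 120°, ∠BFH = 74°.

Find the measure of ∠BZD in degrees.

∠BZD = 43°

1. ∠BFD = 106°  [vertical angles at F]
2. ∠DBZ = 17°  [△BFD]
3. ∠BZD = 43°  [△ZBD]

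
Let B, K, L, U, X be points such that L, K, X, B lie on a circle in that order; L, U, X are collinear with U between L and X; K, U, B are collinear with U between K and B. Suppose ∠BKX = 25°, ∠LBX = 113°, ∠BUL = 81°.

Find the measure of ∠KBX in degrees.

∠KBX = 39°

1. ∠BLX = 25°  [same arc XB]
2. ∠BXL = 42°  [△LXB]
3. ∠BUX = 99°  [linear pair at U on LX]
4. ∠KBX = 39°  [△XUB]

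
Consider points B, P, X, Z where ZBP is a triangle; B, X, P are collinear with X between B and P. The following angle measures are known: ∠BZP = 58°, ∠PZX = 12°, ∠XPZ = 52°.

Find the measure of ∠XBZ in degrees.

∠XBZ = 70°

1. ∠BPZ = 52°  [X on ray PB]
2. ∠PBZ = 70°  [△ZBP]
3. ∠XBZ = 70°  [X on ray BP]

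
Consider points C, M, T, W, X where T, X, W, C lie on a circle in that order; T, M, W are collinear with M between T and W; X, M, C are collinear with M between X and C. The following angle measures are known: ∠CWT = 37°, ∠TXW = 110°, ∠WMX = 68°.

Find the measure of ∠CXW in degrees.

∠CXW = 73°

1. ∠TCW = 70°  [cyclic TXWC, opposite ∠X+∠C]
2. ∠CTW = 73°  [△TWC]
3. ∠CXW = 73°  [same arc WC]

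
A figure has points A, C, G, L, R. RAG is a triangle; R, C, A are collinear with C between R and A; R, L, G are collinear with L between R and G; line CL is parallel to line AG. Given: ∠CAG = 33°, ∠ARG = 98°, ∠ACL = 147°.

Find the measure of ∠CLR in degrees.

∠CLR = 49°

1. ∠GAR = 33°  [C on ray AR]
2. ∠AGR = 49°  [△RAG]
3. ∠CLR = 49°  [CL∥AG, corresponding at L]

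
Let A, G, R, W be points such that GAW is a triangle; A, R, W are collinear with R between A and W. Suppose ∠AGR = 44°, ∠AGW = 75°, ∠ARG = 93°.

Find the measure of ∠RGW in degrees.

1. ∠GAR = 43°  [△GAR]
2. ∠GRW = 87°  [linear pair at R on AW]
3. ∠GAW = 43°  [R on ray AW]
4. ∠AWG = 62°  [△GAW]
5. ∠GWR = 62°  [R on ray WA]
6. ∠RGW = 31°  [△GRW]

∠RGW = 31°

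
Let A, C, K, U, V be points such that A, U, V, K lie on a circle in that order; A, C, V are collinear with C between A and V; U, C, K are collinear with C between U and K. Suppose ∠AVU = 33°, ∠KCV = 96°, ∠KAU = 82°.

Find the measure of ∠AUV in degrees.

1. ∠AKU = 33°  [same arc AU]
2. ∠ACU = 96°  [vertical angles at C]
3. ∠AUK = 65°  [△AUK]
4. ∠UAV = 19°  [△ACU]
5. ∠AUV = 128°  [△AUV]

∠AUV = 128°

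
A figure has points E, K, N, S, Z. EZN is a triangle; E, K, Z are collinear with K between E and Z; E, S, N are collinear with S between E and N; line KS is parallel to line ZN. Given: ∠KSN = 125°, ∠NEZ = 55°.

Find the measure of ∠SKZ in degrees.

1. ∠ESK = 55°  [linear pair at S on EN]
2. ∠KES = 55°  [K on EZ, S on EN]
3. ∠EKS = 70°  [△EKS]
4. ∠SKZ = 110°  [linear pair at K on EZ]

∠SKZ = 110°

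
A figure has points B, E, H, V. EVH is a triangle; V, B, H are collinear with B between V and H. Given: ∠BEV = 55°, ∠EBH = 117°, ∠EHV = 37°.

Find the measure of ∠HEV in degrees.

∠HEV = 81°

1. ∠EBV = 63°  [linear pair at B on VH]
2. ∠BVE = 62°  [△EVB]
3. ∠EVH = 62°  [B on ray VH]
4. ∠HEV = 81°  [△EVH]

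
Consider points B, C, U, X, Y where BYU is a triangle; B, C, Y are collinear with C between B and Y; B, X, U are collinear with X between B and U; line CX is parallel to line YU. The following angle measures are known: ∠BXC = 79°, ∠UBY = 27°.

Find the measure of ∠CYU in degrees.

1. ∠BUY = 79°  [CX∥YU, corresponding at X]
2. ∠BYU = 74°  [△BYU]
3. ∠CYU = 74°  [C on ray YB]

∠CYU = 74°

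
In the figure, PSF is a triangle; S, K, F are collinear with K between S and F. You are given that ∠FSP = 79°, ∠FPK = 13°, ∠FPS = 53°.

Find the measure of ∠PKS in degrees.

∠PKS = 61°

1. ∠PFS = 48°  [△PSF]
2. ∠KFP = 48°  [K on ray FS]
3. ∠FKP = 119°  [△PKF]
4. ∠PKS = 61°  [linear pair at K on SF]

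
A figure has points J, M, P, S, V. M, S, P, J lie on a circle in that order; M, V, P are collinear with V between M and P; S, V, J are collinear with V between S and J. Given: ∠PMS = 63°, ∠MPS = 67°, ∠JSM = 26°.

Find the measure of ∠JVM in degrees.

∠JVM = 89°

1. ∠PJS = 63°  [same arc SP]
2. ∠JPM = 26°  [same arc MJ]
3. ∠JVP = 91°  [△PVJ]
4. ∠JVM = 89°  [linear pair at V on MP]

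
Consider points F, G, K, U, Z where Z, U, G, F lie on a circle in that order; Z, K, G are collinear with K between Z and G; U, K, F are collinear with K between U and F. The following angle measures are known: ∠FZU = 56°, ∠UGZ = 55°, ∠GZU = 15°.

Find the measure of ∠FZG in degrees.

1. ∠FGU = 124°  [cyclic ZUGF, opposite ∠Z+∠G]
2. ∠GFU = 15°  [same arc UG]
3. ∠FUG = 41°  [△UGF]
4. ∠FZG = 41°  [same arc GF]

∠FZG = 41°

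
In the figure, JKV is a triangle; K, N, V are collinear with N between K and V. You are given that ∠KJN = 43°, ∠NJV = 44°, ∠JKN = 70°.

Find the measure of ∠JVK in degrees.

∠JVK = 23°

1. ∠JNK = 67°  [△JKN]
2. ∠JNV = 113°  [linear pair at N on KV]
3. ∠JVN = 23°  [△JNV]
4. ∠JVK = 23°  [N on ray VK]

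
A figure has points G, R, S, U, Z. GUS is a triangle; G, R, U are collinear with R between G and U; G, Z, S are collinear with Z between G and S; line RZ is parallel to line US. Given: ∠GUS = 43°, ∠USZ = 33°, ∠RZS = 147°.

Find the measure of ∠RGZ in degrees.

∠RGZ = 104°

1. ∠GRZ = 43°  [RZ∥US, corresponding at R]
2. ∠GZR = 33°  [linear pair at Z on GS]
3. ∠RGZ = 104°  [△GRZ]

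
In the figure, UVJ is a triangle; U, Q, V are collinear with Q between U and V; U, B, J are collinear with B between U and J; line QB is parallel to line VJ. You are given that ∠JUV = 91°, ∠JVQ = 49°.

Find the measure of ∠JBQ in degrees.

1. ∠JVU = 49°  [Q on ray VU]
2. ∠UJV = 40°  [△UVJ]
3. ∠QBU = 40°  [QB∥VJ, corresponding at B]
4. ∠JBQ = 140°  [linear pair at B on UJ]

∠JBQ = 140°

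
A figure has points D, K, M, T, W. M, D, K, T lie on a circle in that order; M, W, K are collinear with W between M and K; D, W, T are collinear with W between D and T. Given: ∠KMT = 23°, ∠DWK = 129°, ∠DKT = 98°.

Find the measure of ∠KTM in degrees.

∠KTM = 87°

1. ∠KDT = 23°  [same arc KT]
2. ∠MWT = 129°  [vertical angles at W]
3. ∠DTK = 59°  [△DKT]
4. ∠KWT = 51°  [linear pair at W on MK]
5. ∠MKT = 70°  [△KWT]
6. ∠KTM = 87°  [△MKT]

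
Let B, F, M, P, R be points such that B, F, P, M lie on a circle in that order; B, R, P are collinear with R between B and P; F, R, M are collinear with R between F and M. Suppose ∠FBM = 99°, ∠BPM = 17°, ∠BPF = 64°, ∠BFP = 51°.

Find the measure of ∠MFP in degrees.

1. ∠FPM = 81°  [cyclic BFPM, opposite ∠B+∠P]
2. ∠FBP = 65°  [△BFP]
3. ∠FMP = 65°  [same arc FP]
4. ∠MFP = 34°  [△FPM]

∠MFP = 34°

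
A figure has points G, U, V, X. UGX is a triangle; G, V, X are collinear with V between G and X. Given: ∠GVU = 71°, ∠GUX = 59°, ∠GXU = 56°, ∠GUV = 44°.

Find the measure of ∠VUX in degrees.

∠VUX = 15°

1. ∠UVX = 109°  [linear pair at V on GX]
2. ∠UXV = 56°  [V on ray XG]
3. ∠VUX = 15°  [△UVX]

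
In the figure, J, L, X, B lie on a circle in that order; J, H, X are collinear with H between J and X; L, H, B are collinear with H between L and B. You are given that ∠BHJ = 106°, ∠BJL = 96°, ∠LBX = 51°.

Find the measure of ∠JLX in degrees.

1. ∠LHX = 106°  [vertical angles at H]
2. ∠BXL = 84°  [cyclic JLXB, opposite ∠J+∠X]
3. ∠LJX = 51°  [same arc LX]
4. ∠BLX = 45°  [△LXB]
5. ∠JXL = 29°  [△LHX]
6. ∠JLX = 100°  [△JLX]

∠JLX = 100°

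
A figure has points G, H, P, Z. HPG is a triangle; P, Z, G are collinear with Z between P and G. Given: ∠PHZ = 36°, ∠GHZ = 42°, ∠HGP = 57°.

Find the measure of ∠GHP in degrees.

∠GHP = 78°

1. ∠HGZ = 57°  [Z on ray GP]
2. ∠GZH = 81°  [△HZG]
3. ∠HZP = 99°  [linear pair at Z on PG]
4. ∠HPZ = 45°  [△HPZ]
5. ∠GPH = 45°  [Z on ray PG]
6. ∠GHP = 78°  [△HPG]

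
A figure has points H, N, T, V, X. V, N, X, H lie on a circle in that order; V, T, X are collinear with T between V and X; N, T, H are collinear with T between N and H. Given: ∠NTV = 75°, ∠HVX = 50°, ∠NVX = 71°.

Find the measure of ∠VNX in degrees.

∠VNX = 84°

1. ∠NTX = 105°  [linear pair at T on VX]
2. ∠HNX = 50°  [same arc XH]
3. ∠NXV = 25°  [△NTX]
4. ∠VNX = 84°  [△VNX]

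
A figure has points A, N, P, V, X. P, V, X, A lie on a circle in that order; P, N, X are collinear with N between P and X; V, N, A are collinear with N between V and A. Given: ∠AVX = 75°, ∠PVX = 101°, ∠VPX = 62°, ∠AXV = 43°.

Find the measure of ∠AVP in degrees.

∠AVP = 26°

1. ∠PXV = 17°  [△PVX]
2. ∠APV = 137°  [cyclic PVXA, opposite ∠P+∠X]
3. ∠PAV = 17°  [same arc PV]
4. ∠AVP = 26°  [△PVA]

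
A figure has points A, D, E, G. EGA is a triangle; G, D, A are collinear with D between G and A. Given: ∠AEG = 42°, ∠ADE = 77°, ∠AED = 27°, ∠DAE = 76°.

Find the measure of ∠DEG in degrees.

∠DEG = 15°

1. ∠EDG = 103°  [linear pair at D on GA]
2. ∠EAG = 76°  [D on ray AG]
3. ∠AGE = 62°  [△EGA]
4. ∠DGE = 62°  [D on ray GA]
5. ∠DEG = 15°  [△EGD]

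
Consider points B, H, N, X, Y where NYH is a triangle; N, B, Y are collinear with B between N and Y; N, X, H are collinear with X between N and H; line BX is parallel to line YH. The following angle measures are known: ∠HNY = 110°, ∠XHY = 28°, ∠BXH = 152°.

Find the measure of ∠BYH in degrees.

1. ∠NHY = 28°  [X on ray HN]
2. ∠HYN = 42°  [△NYH]
3. ∠BYH = 42°  [B on ray YN]

∠BYH = 42°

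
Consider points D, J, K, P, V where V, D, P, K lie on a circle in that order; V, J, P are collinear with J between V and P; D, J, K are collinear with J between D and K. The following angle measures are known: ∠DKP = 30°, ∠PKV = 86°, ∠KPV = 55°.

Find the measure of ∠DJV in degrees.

∠DJV = 95°

1. ∠DVP = 30°  [same arc DP]
2. ∠KDV = 55°  [same arc VK]
3. ∠DJV = 95°  [△VJD]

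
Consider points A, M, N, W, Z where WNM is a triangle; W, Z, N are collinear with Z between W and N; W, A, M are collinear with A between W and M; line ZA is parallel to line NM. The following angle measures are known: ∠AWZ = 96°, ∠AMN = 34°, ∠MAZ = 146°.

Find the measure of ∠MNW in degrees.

1. ∠MWN = 96°  [Z on WN, A on WM]
2. ∠NMW = 34°  [A on ray MW]
3. ∠MNW = 50°  [△WNM]

∠MNW = 50°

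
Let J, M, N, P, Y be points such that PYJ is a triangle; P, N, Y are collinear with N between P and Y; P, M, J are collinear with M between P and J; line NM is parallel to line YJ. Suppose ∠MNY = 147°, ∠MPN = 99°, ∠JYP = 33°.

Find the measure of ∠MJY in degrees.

1. ∠JPY = 99°  [N on PY, M on PJ]
2. ∠PJY = 48°  [△PYJ]
3. ∠MJY = 48°  [M on ray JP]

∠MJY = 48°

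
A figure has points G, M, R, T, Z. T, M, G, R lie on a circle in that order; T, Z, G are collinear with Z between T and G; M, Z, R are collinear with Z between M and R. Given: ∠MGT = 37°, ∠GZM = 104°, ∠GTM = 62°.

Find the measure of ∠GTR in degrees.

1. ∠MRT = 37°  [same arc TM]
2. ∠RZT = 104°  [vertical angles at Z]
3. ∠GTR = 39°  [△TZR]

∠GTR = 39°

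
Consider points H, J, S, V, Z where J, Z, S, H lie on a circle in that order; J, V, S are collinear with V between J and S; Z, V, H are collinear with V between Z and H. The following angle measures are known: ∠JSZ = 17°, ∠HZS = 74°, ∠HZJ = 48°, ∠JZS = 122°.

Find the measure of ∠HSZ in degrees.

∠HSZ = 65°

1. ∠JHZ = 17°  [same arc JZ]
2. ∠HJZ = 115°  [△JZH]
3. ∠HSZ = 65°  [cyclic JZSH, opposite ∠J+∠S]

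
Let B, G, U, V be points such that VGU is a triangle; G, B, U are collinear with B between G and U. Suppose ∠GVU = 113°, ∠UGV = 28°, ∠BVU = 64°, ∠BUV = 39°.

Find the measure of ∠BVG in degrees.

∠BVG = 49°

1. ∠BGV = 28°  [B on ray GU]
2. ∠UBV = 77°  [△VBU]
3. ∠GBV = 103°  [linear pair at B on GU]
4. ∠BVG = 49°  [△VGB]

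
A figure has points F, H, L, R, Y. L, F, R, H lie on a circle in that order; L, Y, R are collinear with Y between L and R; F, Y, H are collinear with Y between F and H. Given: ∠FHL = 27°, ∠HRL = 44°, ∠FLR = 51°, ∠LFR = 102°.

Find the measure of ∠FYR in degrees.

1. ∠HFL = 44°  [same arc LH]
2. ∠FYL = 85°  [△LYF]
3. ∠FYR = 95°  [linear pair at Y on LR]

∠FYR = 95°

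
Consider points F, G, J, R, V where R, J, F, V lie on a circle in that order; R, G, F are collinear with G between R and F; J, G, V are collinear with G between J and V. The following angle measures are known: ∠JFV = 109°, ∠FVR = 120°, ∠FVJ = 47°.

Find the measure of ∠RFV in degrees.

∠RFV = 36°

1. ∠FJV = 24°  [△JFV]
2. ∠FRV = 24°  [same arc FV]
3. ∠RFV = 36°  [△RFV]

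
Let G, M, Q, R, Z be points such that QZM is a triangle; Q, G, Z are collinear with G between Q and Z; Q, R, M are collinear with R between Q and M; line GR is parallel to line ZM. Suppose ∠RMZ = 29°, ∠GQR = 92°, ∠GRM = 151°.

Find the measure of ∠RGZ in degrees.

1. ∠GRQ = 29°  [linear pair at R on QM]
2. ∠QGR = 59°  [△QGR]
3. ∠RGZ = 121°  [linear pair at G on QZ]

∠RGZ = 121°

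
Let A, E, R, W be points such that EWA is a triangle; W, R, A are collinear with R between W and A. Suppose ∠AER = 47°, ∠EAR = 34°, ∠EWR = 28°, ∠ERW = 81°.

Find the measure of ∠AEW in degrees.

1. ∠EAW = 34°  [R on ray AW]
2. ∠AWE = 28°  [R on ray WA]
3. ∠AEW = 118°  [△EWA]

∠AEW = 118°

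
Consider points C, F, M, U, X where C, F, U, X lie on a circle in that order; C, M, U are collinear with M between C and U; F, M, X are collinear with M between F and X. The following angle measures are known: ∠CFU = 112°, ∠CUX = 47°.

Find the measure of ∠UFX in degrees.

1. ∠CXU = 68°  [cyclic CFUX, opposite ∠F+∠X]
2. ∠UCX = 65°  [△CUX]
3. ∠UFX = 65°  [same arc UX]

∠UFX = 65°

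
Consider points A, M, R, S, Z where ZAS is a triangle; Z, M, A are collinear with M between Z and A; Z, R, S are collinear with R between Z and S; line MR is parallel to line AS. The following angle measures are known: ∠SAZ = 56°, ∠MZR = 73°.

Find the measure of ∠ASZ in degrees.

1. ∠RMZ = 56°  [MR∥AS, corresponding at M]
2. ∠MRZ = 51°  [△ZMR]
3. ∠ASZ = 51°  [MR∥AS, corresponding at R]

∠ASZ = 51°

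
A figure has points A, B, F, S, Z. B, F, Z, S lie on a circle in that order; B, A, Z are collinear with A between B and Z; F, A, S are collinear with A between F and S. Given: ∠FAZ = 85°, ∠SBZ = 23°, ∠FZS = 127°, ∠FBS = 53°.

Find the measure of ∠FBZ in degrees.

∠FBZ = 30°

1. ∠BAS = 85°  [vertical angles at A]
2. ∠BAF = 95°  [linear pair at A on BZ]
3. ∠BSF = 72°  [△BAS]
4. ∠BFS = 55°  [△BFS]
5. ∠FBZ = 30°  [△BAF]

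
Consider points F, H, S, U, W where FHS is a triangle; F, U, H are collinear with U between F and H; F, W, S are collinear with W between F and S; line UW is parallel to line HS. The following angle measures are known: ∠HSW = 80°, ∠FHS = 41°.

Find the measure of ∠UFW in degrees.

∠UFW = 59°

1. ∠FSH = 80°  [W on ray SF]
2. ∠HFS = 59°  [△FHS]
3. ∠UFW = 59°  [U on FH, W on FS]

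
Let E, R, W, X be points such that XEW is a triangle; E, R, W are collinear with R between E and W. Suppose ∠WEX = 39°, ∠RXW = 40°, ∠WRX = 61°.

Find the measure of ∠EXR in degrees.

∠EXR = 22°

1. ∠REX = 39°  [R on ray EW]
2. ∠ERX = 119°  [linear pair at R on EW]
3. ∠EXR = 22°  [△XER]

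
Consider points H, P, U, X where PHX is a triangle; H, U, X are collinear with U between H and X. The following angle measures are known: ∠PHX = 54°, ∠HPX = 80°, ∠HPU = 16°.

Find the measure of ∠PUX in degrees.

1. ∠PHU = 54°  [U on ray HX]
2. ∠HUP = 110°  [△PHU]
3. ∠PUX = 70°  [linear pair at U on HX]

∠PUX = 70°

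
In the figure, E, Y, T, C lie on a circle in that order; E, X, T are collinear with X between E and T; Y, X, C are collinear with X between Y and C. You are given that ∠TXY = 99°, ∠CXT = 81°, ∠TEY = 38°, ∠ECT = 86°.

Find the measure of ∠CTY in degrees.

1. ∠TCY = 38°  [same arc YT]
2. ∠EYT = 94°  [cyclic EYTC, opposite ∠Y+∠C]
3. ∠ETY = 48°  [△EYT]
4. ∠CYT = 33°  [△YXT]
5. ∠CTY = 109°  [△YTC]

∠CTY = 109°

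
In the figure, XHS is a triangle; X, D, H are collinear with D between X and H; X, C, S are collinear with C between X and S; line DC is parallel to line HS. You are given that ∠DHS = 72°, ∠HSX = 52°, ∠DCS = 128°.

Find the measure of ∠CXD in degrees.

1. ∠SHX = 72°  [D on ray HX]
2. ∠HXS = 56°  [△XHS]
3. ∠CXD = 56°  [D on XH, C on XS]

∠CXD = 56°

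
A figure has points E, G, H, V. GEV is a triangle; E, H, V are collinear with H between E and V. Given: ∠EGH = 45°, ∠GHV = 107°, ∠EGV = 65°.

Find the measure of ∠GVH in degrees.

∠GVH = 53°

1. ∠EHG = 73°  [linear pair at H on EV]
2. ∠GEH = 62°  [△GEH]
3. ∠GEV = 62°  [H on ray EV]
4. ∠EVG = 53°  [△GEV]
5. ∠GVH = 53°  [H on ray VE]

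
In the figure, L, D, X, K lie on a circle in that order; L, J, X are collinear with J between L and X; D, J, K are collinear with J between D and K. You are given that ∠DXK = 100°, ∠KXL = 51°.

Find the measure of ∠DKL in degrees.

1. ∠DLK = 80°  [cyclic LDXK, opposite ∠L+∠X]
2. ∠KDL = 51°  [same arc LK]
3. ∠DKL = 49°  [△LDK]

∠DKL = 49°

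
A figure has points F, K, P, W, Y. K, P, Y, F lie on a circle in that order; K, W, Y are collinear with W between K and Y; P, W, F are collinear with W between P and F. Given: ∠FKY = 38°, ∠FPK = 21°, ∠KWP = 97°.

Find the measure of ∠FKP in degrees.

1. ∠FPY = 38°  [same arc YF]
2. ∠PWY = 83°  [linear pair at W on KY]
3. ∠KYP = 59°  [△PWY]
4. ∠KFP = 59°  [same arc KP]
5. ∠FKP = 100°  [△KPF]

∠FKP = 100°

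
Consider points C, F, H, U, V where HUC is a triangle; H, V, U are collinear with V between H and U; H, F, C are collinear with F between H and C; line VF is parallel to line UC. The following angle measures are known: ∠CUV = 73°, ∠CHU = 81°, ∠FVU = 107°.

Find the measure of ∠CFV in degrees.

1. ∠CUH = 73°  [V on ray UH]
2. ∠HCU = 26°  [△HUC]
3. ∠HFV = 26°  [VF∥UC, corresponding at F]
4. ∠CFV = 154°  [linear pair at F on HC]

∠CFV = 154°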